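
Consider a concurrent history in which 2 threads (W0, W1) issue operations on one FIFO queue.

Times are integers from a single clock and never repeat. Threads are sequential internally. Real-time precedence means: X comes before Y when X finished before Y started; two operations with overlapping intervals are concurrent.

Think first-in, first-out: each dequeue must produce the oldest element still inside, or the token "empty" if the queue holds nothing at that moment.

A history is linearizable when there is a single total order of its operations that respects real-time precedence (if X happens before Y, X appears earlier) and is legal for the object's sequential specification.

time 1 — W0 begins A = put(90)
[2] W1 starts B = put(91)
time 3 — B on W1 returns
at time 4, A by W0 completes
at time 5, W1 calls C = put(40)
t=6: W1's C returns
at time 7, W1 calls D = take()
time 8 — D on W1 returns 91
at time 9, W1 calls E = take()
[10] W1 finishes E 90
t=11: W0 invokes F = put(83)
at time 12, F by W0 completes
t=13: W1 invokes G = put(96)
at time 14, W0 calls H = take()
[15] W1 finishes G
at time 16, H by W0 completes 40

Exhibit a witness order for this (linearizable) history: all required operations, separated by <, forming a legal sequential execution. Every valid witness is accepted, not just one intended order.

after step 1 (B put(91)): queue <91>
after step 2 (A put(90)): queue <91,90>
after step 3 (C put(40)): queue <91,90,40>
after step 4 (D take() → 91): queue <90,40>
after step 5 (E take() → 90): queue <40>
after step 6 (F put(83)): queue <40,83>
after step 7 (G put(96)): queue <40,83,96>
after step 8 (H take() → 40): queue <83,96>

B < A < C < D < E < F < G < H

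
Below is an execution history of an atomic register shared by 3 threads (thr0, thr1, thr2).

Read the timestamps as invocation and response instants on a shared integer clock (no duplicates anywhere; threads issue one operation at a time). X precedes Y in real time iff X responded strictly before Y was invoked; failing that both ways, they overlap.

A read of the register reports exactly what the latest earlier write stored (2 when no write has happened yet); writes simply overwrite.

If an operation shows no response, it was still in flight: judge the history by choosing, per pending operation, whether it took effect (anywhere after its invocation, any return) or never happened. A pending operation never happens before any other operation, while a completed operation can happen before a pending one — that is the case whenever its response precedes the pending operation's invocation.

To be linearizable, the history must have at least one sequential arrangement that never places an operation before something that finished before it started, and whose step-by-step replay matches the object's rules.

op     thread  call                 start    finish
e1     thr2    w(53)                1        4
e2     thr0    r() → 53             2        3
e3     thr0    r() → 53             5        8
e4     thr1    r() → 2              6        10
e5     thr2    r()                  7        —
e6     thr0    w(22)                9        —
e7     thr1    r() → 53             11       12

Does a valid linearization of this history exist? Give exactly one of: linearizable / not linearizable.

the violation lands at event 10, e4's response at time 10: events 1..9 linearize, events 1..10 do not
checked exhaustively: 4 real-time-consistent orders of 4 completed operations, zero legal atomic register replays
including or dropping the 2 pending operations (e5, e6) in any combination fails
e.g. e1, e2, e3, e4 (pending dropped): illegal at step 4, since e4 r() → 2 cannot apply there
e.g. e1, e2, e4, e3 (pending dropped): illegal at step 3, since e4 r() → 2 cannot apply there

not linearizable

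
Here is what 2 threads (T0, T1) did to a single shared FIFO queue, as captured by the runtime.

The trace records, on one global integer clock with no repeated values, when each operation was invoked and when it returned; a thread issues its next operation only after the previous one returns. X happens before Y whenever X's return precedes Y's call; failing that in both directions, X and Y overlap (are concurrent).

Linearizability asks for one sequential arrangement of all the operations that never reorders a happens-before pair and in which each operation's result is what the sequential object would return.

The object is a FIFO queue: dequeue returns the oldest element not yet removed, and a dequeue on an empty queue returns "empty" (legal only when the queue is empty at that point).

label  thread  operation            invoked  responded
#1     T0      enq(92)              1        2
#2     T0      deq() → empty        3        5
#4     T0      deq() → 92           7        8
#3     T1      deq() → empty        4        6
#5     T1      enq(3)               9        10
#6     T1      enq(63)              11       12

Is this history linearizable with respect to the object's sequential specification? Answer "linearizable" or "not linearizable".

events 1..5 are fine; event 6 — the response of #3 at time 6 — makes the prefix non-linearizable
checked exhaustively: 2 real-time-consistent orders of 3 completed operations, zero legal FIFO queue replays
e.g. #1, #2, #3: illegal at step 2, since #2 deq() → empty cannot apply there
e.g. #1, #3, #2: illegal at step 2, since #3 deq() → empty cannot apply there

not linearizable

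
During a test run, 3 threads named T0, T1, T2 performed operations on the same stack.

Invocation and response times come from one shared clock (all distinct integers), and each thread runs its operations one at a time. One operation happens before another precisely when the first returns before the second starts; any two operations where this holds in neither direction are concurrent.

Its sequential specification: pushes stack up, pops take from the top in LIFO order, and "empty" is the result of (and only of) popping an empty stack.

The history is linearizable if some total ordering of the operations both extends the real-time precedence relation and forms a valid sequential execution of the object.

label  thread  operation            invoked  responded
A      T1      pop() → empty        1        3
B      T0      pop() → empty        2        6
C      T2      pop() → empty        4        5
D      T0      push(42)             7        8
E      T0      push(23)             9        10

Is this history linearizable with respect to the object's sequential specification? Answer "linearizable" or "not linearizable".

linearizable

one valid linearization: A, B, C, D, E
step 1: A pop() → empty — stack <>
step 2: B pop() → empty — stack <>
step 3: C pop() → empty — stack <>
step 4: D push(42) — stack <42>
step 5: E push(23) — stack <42,23>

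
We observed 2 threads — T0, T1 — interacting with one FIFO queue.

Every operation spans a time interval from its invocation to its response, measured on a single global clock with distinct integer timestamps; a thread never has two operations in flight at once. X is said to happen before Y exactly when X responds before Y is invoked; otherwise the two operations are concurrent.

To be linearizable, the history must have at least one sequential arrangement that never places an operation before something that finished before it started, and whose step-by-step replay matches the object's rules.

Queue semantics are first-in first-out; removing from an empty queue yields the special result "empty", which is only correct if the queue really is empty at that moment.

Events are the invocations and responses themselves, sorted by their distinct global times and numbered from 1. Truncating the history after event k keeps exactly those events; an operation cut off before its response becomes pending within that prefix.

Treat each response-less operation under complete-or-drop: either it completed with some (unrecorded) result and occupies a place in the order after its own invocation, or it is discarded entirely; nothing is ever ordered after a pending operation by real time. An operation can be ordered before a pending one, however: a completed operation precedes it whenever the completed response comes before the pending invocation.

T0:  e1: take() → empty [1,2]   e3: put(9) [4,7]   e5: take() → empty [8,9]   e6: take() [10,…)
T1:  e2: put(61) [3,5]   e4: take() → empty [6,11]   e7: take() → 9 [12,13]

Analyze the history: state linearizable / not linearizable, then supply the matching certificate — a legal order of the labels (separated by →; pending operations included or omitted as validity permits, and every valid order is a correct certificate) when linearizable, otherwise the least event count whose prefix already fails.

not linearizable — minimal violating prefix: 9 events

events 1..8 are fine; event 9 — the response of e5 at time 9 — makes the prefix non-linearizable
every one of the 2 real-time-consistent orders over 4 completed FIFO queue ops fails the sequential spec
every completion of the 1 pending operation (e4) was checked; none linearizes
sample order e1, e2, e3, e5 (pending dropped) stalls at step 4 — e5 take() → empty has no legal effect
sample order e1, e3, e2, e5 (pending dropped) stalls at step 4 — e5 take() → empty has no legal effect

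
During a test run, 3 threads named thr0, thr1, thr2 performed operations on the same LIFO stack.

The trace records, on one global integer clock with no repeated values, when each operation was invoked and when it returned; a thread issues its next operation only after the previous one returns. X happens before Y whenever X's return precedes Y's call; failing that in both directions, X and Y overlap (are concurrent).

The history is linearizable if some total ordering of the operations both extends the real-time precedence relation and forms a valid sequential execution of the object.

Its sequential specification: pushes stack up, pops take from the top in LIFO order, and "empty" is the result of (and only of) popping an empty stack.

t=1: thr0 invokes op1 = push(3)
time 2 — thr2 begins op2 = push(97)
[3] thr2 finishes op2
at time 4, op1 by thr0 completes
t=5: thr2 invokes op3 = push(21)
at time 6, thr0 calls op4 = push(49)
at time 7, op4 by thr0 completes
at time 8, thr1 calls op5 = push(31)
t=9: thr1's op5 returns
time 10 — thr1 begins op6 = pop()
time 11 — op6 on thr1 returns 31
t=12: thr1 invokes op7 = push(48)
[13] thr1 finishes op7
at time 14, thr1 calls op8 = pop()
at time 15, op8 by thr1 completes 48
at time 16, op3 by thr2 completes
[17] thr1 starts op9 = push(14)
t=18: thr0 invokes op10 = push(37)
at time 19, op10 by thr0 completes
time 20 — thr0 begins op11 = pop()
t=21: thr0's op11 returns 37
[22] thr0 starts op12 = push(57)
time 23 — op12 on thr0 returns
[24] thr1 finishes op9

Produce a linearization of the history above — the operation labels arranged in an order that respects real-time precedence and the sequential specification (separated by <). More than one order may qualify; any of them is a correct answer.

op1 < op2 < op3 < op4 < op5 < op6 < op7 < op8 < op9 < op10 < op11 < op12

after step 1 (op1 push(3)): stack <3>
after step 2 (op2 push(97)): stack <3,97>
after step 3 (op3 push(21)): stack <3,97,21>
after step 4 (op4 push(49)): stack <3,97,21,49>
after step 5 (op5 push(31)): stack <3,97,21,49,31>
after step 6 (op6 pop() → 31): stack <3,97,21,49>
after step 7 (op7 push(48)): stack <3,97,21,49,48>
after step 8 (op8 pop() → 48): stack <3,97,21,49>
after step 9 (op9 push(14)): stack <3,97,21,49,14>
after step 10 (op10 push(37)): stack <3,97,21,49,14,37>
after step 11 (op11 pop() → 37): stack <3,97,21,49,14>
after step 12 (op12 push(57)): stack <3,97,21,49,14,57>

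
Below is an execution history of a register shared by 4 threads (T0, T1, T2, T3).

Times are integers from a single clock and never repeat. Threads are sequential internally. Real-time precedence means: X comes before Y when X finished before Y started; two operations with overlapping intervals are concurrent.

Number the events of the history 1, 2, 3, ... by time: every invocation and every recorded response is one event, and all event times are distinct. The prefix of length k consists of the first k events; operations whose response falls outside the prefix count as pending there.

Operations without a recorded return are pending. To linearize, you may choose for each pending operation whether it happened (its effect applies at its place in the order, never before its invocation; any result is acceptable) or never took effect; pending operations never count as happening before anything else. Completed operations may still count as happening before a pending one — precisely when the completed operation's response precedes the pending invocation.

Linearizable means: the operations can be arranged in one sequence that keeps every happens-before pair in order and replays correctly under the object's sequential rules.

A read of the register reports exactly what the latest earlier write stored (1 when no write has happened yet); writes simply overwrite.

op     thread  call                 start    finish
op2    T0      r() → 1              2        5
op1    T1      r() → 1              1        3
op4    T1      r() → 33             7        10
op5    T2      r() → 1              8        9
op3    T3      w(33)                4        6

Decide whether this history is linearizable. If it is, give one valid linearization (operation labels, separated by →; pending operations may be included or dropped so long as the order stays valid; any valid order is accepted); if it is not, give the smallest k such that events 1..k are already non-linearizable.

events 1..8 are fine; event 9 — the response of op5 at time 9 — makes the prefix non-linearizable
every one of the 3 real-time-consistent orders over 4 completed register ops fails the sequential spec
completion choices over the 1 pending operation (op4) were checked; none helps
sample order op1, op2, op3, op5 (pending dropped) stalls at step 4 — op5 r() → 1 has no legal effect
sample order op1, op3, op2, op5 (pending dropped) stalls at step 3 — op2 r() → 1 has no legal effect

not linearizable — minimal violating prefix: 9 events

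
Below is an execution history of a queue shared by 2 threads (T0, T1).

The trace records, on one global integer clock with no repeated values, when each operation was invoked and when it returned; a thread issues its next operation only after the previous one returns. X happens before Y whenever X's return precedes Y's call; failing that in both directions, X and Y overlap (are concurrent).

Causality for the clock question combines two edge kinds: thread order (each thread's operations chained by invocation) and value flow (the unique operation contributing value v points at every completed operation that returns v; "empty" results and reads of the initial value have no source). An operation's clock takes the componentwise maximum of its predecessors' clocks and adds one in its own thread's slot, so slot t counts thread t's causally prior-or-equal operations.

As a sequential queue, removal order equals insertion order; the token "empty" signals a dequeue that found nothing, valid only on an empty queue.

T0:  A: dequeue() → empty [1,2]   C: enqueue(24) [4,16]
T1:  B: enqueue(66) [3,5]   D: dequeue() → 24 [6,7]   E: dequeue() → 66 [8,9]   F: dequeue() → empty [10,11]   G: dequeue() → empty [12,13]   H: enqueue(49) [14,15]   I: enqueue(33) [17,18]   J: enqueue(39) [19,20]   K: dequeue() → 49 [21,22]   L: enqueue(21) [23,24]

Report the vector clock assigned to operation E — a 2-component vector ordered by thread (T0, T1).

VC(B, invoked at 3): no causal predecessors; +1 on T1 → (0, 1)
VC(A, invoked at 1): no causal predecessors; +1 on T0 → (1, 0)
invoked at 4, C merges VC(A)=(1, 0) and bumps T0's slot → (2, 0)
invoked at 6, D merges VC(B)=(0, 1), VC(C)=(2, 0) and bumps T1's slot → (2, 2)
invoked at 8, E merges VC(B)=(0, 1), VC(D)=(2, 2) and bumps T1's slot → (2, 3)
invoked at 10, F merges VC(E)=(2, 3) and bumps T1's slot → (2, 4)
invoked at 12, G merges VC(F)=(2, 4) and bumps T1's slot → (2, 5)
invoked at 14, H merges VC(G)=(2, 5) and bumps T1's slot → (2, 6)
invoked at 17, I merges VC(H)=(2, 6) and bumps T1's slot → (2, 7)
invoked at 19, J merges VC(I)=(2, 7) and bumps T1's slot → (2, 8)
invoked at 21, K merges VC(H)=(2, 6), VC(J)=(2, 8) and bumps T1's slot → (2, 9)
invoked at 23, L merges VC(K)=(2, 9) and bumps T1's slot → (2, 10)
target: VC(E) = (2, 3)

(2, 3)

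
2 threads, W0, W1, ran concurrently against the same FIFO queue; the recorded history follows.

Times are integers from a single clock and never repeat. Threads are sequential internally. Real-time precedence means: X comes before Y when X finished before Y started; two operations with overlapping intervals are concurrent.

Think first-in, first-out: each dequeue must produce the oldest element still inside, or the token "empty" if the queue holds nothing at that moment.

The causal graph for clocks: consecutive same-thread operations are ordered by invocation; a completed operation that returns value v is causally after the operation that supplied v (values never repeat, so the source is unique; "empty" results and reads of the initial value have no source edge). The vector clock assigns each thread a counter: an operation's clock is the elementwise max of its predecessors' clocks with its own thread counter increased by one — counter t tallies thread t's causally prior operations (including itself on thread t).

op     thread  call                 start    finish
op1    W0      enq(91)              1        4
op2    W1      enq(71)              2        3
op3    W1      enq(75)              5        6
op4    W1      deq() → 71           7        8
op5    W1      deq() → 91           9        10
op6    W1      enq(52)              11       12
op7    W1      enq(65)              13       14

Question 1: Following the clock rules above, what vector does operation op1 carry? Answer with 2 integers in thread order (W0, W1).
Answer: (1, 0)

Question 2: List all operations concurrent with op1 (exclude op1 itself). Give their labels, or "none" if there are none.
Answer: op2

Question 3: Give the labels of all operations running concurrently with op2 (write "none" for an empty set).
Answer: op1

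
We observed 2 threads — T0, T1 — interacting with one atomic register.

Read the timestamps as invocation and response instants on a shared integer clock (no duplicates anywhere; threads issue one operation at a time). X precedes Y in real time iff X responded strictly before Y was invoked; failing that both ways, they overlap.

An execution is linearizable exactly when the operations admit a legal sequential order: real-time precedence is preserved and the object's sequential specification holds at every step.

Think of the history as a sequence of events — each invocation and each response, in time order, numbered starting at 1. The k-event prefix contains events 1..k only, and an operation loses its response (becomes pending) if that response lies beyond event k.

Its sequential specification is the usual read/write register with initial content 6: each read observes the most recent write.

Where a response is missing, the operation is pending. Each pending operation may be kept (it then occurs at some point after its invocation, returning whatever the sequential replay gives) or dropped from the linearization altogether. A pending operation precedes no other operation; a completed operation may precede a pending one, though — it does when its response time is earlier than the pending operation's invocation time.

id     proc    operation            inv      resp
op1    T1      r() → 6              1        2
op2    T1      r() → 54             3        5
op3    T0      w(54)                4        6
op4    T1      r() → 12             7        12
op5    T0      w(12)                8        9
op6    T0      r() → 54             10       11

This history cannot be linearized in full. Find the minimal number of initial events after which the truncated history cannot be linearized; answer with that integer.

events 1..10 are still linearizable — one witness is op1, op3, op2, op4, op5:
step 1: op1 r() → 6 — value 6
step 2: op3 w(54) — value 54
step 3: op2 r() → 54 — value 54
step 4: op4 r() (pending, included) — value 54
step 5: op5 w(12) — value 12
include event 11 — op6 responding at 11 — and every candidate order breaks
every completion of the 1 pending operation (op4) was checked; none linearizes
one such order, op1, op2, op3, op5, op6 (pending dropped), breaks at step 2 where op2 r() → 54 is illegal
one such order, op1, op3, op2, op5, op6 (pending dropped), breaks at step 5 where op6 r() → 54 is illegal

11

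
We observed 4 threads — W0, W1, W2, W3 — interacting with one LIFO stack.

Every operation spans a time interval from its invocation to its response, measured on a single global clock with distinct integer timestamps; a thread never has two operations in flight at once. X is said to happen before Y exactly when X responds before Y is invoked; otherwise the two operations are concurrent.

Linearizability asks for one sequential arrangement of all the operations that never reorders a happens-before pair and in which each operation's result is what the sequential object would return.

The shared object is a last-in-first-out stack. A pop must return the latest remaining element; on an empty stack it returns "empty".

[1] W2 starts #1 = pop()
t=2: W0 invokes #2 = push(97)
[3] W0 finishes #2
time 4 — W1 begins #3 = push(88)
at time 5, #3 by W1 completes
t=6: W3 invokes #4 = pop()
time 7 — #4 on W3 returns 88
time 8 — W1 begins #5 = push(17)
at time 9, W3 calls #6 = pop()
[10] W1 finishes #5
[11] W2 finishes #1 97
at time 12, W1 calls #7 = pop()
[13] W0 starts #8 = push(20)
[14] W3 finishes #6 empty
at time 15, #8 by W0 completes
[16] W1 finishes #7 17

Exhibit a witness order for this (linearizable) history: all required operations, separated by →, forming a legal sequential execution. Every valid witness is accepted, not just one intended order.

#2 → #1 → #3 → #4 → #5 → #7 → #6 → #8

after step 1 (#2 push(97)): stack <97>
after step 2 (#1 pop() → 97): stack <>
after step 3 (#3 push(88)): stack <88>
after step 4 (#4 pop() → 88): stack <>
after step 5 (#5 push(17)): stack <17>
after step 6 (#7 pop() → 17): stack <>
after step 7 (#6 pop() → empty): stack <>
after step 8 (#8 push(20)): stack <20>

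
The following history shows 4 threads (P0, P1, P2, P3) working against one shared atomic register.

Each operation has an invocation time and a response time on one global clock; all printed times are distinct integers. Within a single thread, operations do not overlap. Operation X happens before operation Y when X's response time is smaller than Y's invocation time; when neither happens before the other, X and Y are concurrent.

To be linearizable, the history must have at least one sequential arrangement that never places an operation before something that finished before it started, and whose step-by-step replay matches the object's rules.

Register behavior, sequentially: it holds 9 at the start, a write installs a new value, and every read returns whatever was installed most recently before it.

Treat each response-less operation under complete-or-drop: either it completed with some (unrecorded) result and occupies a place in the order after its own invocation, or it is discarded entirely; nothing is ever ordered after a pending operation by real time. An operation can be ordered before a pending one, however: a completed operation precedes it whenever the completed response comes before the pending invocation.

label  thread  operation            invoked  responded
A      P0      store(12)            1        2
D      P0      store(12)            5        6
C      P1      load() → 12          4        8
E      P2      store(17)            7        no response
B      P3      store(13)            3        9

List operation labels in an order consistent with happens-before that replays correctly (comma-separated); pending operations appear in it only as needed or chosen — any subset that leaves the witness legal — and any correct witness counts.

step 1: A store(12) — value 12
step 2: B store(13) — value 13
step 3: D store(12) — value 12
step 4: C load() → 12 — value 12

A, B, D, C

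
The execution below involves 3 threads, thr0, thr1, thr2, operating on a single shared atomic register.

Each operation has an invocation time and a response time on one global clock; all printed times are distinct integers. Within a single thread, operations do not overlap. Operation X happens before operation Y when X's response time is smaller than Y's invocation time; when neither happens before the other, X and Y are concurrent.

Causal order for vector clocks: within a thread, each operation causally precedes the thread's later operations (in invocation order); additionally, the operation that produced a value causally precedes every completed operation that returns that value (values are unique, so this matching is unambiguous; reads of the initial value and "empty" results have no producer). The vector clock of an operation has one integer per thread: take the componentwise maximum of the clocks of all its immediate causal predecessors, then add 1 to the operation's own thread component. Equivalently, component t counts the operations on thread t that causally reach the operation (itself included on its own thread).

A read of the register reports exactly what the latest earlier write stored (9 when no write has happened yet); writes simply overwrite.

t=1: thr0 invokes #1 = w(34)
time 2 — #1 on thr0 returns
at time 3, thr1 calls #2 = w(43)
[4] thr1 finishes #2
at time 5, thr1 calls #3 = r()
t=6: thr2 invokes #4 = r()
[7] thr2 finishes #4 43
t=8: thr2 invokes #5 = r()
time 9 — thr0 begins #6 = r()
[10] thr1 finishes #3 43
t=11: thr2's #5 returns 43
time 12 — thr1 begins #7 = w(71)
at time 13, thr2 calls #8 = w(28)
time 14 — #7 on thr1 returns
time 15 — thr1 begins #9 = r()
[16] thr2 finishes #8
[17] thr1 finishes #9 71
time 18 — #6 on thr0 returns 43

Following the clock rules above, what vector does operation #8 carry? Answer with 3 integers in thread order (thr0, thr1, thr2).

#2, invoked 3, has no incoming edges; only thr1's bump applies → (0, 1, 0)
#1, invoked 1, has no incoming edges; only thr0's bump applies → (1, 0, 0)
merge at #4 (invoked 6): VC(#2)=(0, 1, 0), own-thread bump on thr2 → (0, 1, 1)
merge at #3 (invoked 5): VC(#2)=(0, 1, 0), own-thread bump on thr1 → (0, 2, 0)
merge at #5 (invoked 8): VC(#2)=(0, 1, 0), VC(#4)=(0, 1, 1), own-thread bump on thr2 → (0, 1, 2)
merge at #7 (invoked 12): VC(#3)=(0, 2, 0), own-thread bump on thr1 → (0, 3, 0)
merge at #6 (invoked 9): VC(#1)=(1, 0, 0), VC(#2)=(0, 1, 0), own-thread bump on thr0 → (2, 1, 0)
merge at #8 (invoked 13): VC(#5)=(0, 1, 2), own-thread bump on thr2 → (0, 1, 3)
merge at #9 (invoked 15): VC(#7)=(0, 3, 0), own-thread bump on thr1 → (0, 4, 0)
target: VC(#8) = (0, 1, 3)

(0, 1, 3)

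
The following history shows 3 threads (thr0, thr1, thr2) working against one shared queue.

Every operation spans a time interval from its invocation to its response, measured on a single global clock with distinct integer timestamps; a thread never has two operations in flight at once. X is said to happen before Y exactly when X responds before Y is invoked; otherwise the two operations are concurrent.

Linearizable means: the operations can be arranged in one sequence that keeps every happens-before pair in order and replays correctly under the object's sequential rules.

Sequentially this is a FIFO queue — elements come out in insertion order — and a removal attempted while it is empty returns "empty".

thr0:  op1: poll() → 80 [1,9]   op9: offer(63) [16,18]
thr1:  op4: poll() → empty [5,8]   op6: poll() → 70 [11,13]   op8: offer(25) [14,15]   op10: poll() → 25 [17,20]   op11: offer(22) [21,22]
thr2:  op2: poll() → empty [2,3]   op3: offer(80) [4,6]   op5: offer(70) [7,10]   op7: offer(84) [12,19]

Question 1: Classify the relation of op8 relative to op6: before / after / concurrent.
after

op8 spans [14,15], op6 spans [11,13]
resp(op6)=13 < inv(op8)=14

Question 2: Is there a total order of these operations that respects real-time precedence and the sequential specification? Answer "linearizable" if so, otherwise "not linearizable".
linearizable

one valid linearization: op2, op3, op1, op4, op5, op6, op8, op7, op9, op10, op11
after step 1 (op2 poll() → empty): queue <>
after step 2 (op3 offer(80)): queue <80>
after step 3 (op1 poll() → 80): queue <>
after step 4 (op4 poll() → empty): queue <>
after step 5 (op5 offer(70)): queue <70>
after step 6 (op6 poll() → 70): queue <>
after step 7 (op8 offer(25)): queue <25>
after step 8 (op7 offer(84)): queue <25,84>
after step 9 (op9 offer(63)): queue <25,84,63>
after step 10 (op10 poll() → 25): queue <84,63>
after step 11 (op11 offer(22)): queue <84,63,22>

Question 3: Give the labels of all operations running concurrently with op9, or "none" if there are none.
op10, op7

concurrent with op9 ([16,18]): every op whose interval crosses 16..18
op1 [1,9]: before
op2 [2,3]: before
op3 [4,6]: before
op4 [5,8]: before
op5 [7,10]: before
op6 [11,13]: before
op7 [12,19]: concurrent
op8 [14,15]: before
op10 [17,20]: concurrent
op11 [21,22]: after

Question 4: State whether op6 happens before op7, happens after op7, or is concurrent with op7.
concurrent

op6 spans [11,13], op7 spans [12,19]
the intervals overlap in both directions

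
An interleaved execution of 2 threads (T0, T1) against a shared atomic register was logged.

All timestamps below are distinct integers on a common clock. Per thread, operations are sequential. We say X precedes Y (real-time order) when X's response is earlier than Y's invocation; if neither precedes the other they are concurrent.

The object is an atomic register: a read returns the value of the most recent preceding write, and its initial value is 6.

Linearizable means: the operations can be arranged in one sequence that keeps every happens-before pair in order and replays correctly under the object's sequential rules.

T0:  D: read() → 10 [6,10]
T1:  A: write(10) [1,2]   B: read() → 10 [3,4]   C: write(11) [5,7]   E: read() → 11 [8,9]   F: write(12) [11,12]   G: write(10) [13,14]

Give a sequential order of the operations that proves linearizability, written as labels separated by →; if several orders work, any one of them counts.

step 1: A write(10) — value 10
step 2: B read() → 10 — value 10
step 3: D read() → 10 — value 10
step 4: C write(11) — value 11
step 5: E read() → 11 — value 11
step 6: F write(12) — value 12
step 7: G write(10) — value 10

A → B → D → C → E → F → G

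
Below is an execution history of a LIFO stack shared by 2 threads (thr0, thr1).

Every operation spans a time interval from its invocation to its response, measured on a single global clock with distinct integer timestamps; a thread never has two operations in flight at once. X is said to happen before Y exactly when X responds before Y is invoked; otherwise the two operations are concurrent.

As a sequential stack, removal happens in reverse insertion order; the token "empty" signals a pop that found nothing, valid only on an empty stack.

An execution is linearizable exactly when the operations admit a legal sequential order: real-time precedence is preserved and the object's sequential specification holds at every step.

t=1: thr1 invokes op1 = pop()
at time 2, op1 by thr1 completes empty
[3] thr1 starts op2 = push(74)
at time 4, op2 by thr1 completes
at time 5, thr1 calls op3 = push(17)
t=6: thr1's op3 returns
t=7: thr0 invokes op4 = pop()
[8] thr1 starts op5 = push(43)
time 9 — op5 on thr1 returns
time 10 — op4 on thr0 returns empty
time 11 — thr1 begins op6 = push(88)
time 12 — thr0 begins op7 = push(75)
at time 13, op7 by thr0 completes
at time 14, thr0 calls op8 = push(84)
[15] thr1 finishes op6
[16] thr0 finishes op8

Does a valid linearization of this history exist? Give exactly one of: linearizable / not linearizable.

the violation lands at event 10, op4's response at time 10: events 1..9 linearize, events 1..10 do not
real-time-consistent orders of the 5 completed operations: 2 — all fail the LIFO stack replay
take op1, op2, op3, op4, op5: step 4 already fails, because op4 pop() → empty cannot occur there
take op1, op2, op3, op5, op4: step 5 already fails, because op4 pop() → empty cannot occur there

not linearizable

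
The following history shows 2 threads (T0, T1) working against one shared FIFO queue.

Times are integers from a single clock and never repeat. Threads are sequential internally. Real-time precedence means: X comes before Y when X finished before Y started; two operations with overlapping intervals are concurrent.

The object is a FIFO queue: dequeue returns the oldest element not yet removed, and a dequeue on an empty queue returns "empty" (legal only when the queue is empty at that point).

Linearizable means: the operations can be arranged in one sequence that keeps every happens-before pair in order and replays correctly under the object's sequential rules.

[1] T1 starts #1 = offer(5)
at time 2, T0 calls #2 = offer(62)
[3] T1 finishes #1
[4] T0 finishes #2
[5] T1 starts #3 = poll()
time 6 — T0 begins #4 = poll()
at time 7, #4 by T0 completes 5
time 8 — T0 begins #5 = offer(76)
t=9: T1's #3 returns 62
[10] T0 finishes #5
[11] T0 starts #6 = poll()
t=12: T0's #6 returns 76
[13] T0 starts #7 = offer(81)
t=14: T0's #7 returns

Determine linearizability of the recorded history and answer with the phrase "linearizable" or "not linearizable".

linearizable

witness order: #1, #2, #4, #3, #5, #6, #7
step 1: #1 offer(5) — queue <5>
step 2: #2 offer(62) — queue <5,62>
step 3: #4 poll() → 5 — queue <62>
step 4: #3 poll() → 62 — queue <>
step 5: #5 offer(76) — queue <76>
step 6: #6 poll() → 76 — queue <>
step 7: #7 offer(81) — queue <81>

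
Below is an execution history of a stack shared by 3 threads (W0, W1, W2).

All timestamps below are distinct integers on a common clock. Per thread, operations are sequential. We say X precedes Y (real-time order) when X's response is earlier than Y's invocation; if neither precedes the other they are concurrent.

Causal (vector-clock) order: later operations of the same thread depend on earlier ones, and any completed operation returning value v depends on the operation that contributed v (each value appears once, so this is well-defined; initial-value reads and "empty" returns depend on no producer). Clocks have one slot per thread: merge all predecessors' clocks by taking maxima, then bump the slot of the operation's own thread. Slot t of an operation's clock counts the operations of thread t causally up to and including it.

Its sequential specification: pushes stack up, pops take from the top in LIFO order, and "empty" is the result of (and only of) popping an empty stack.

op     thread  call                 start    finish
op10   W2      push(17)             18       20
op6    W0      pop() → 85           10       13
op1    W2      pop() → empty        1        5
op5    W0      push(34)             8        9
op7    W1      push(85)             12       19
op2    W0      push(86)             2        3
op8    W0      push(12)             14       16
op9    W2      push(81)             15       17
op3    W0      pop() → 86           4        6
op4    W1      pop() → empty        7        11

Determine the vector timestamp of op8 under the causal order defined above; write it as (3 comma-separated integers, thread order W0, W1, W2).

(5, 2, 0)

invoked at 1, op1 has no predecessors; its own W2 bump gives (0, 0, 1)
invoked at 7, op4 has no predecessors; its own W1 bump gives (0, 1, 0)
invoked at 2, op2 has no predecessors; its own W0 bump gives (1, 0, 0)
from VC(op1)=(0, 0, 1), op9 (invoked 15) maxes components and bumps W2 → (0, 0, 2)
from VC(op4)=(0, 1, 0), op7 (invoked 12) maxes components and bumps W1 → (0, 2, 0)
from VC(op2)=(1, 0, 0), op3 (invoked 4) maxes components and bumps W0 → (2, 0, 0)
from VC(op9)=(0, 0, 2), op10 (invoked 18) maxes components and bumps W2 → (0, 0, 3)
from VC(op3)=(2, 0, 0), op5 (invoked 8) maxes components and bumps W0 → (3, 0, 0)
from VC(op5)=(3, 0, 0), VC(op7)=(0, 2, 0), op6 (invoked 10) maxes components and bumps W0 → (4, 2, 0)
from VC(op6)=(4, 2, 0), op8 (invoked 14) maxes components and bumps W0 → (5, 2, 0)
target: VC(op8) = (5, 2, 0)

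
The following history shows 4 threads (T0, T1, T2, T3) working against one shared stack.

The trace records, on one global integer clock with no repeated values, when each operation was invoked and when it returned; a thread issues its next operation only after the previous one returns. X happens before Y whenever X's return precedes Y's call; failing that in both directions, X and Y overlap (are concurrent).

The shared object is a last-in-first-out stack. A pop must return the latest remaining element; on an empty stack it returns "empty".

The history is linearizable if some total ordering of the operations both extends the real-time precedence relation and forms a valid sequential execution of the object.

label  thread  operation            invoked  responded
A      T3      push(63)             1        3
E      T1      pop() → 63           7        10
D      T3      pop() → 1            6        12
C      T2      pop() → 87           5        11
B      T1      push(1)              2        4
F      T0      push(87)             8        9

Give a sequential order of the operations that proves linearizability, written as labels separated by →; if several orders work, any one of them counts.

1. A push(63), leaving stack <63>
2. B push(1), leaving stack <63,1>
3. D pop() → 1, leaving stack <63>
4. E pop() → 63, leaving stack <>
5. F push(87), leaving stack <87>
6. C pop() → 87, leaving stack <>

A → B → D → E → F → C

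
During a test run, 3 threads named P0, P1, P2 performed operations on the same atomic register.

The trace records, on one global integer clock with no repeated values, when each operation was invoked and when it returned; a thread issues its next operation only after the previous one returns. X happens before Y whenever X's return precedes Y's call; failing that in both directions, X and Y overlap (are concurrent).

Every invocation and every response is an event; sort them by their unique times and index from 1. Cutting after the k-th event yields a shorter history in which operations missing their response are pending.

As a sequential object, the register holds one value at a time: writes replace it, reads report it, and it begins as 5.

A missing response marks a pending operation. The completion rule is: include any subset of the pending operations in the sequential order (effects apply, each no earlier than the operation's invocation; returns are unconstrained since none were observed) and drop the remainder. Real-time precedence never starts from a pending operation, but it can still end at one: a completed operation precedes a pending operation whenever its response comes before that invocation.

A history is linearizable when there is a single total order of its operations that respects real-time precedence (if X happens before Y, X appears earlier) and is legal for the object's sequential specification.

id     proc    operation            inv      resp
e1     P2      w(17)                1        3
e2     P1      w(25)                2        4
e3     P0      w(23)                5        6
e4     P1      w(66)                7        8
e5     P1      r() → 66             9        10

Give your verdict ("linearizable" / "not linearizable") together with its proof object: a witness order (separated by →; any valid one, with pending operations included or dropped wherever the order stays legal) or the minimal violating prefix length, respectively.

linearizable — witness: e1 → e2 → e3 → e4 → e5

step 1: e1 w(17) — value 17
step 2: e2 w(25) — value 25
step 3: e3 w(23) — value 23
step 4: e4 w(66) — value 66
step 5: e5 r() → 66 — value 66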